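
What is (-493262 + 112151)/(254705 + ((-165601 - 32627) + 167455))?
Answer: -127037/74644 ≈ -1.7019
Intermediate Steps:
(-493262 + 112151)/(254705 + ((-165601 - 32627) + 167455)) = -381111/(254705 + (-198228 + 167455)) = -381111/(254705 - 30773) = -381111/223932 = -381111*1/223932 = -127037/74644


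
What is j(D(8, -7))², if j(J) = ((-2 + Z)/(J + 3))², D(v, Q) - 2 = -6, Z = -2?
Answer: 256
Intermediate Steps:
D(v, Q) = -4 (D(v, Q) = 2 - 6 = -4)
j(J) = 16/(3 + J)² (j(J) = ((-2 - 2)/(J + 3))² = (-4/(3 + J))² = 16/(3 + J)²)
j(D(8, -7))² = (16/(3 - 4)²)² = (16/(-1)²)² = (16*1)² = 16² = 256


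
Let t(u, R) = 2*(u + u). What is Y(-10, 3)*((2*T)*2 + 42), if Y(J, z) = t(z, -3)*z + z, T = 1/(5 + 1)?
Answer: 1664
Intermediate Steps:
t(u, R) = 4*u (t(u, R) = 2*(2*u) = 4*u)
T = ⅙ (T = 1/6 = ⅙ ≈ 0.16667)
Y(J, z) = z + 4*z² (Y(J, z) = (4*z)*z + z = 4*z² + z = z + 4*z²)
Y(-10, 3)*((2*T)*2 + 42) = (3*(1 + 4*3))*((2*(⅙))*2 + 42) = (3*(1 + 12))*((⅓)*2 + 42) = (3*13)*(⅔ + 42) = 39*(128/3) = 1664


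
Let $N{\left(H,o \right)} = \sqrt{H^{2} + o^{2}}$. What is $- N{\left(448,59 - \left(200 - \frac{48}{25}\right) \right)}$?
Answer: $- \frac{\sqrt{137529529}}{25} \approx -469.09$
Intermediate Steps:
$- N{\left(448,59 - \left(200 - \frac{48}{25}\right) \right)} = - \sqrt{448^{2} + \left(59 - \left(200 - \frac{48}{25}\right)\right)^{2}} = - \sqrt{200704 + \left(59 + \left(\left(-55 + 144 \cdot \frac{1}{75}\right) - 145\right)\right)^{2}} = - \sqrt{200704 + \left(59 + \left(\left(-55 + \frac{48}{25}\right) - 145\right)\right)^{2}} = - \sqrt{200704 + \left(59 - \frac{4952}{25}\right)^{2}} = - \sqrt{200704 + \left(- \frac{3477}{25}\right)^{2}} = - \sqrt{200704 + \frac{12089529}{625}} = - \sqrt{\frac{137529529}{625}} = - \frac{\sqrt{137529529}}{25}$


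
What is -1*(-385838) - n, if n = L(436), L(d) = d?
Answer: 385402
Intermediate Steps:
n = 436
-1*(-385838) - n = -1*(-385838) - 1*436 = 385838 - 436 = 385402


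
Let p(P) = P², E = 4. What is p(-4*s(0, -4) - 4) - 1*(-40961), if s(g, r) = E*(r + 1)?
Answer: 42897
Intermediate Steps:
s(g, r) = 4 + 4*r (s(g, r) = 4*(r + 1) = 4*(1 + r) = 4 + 4*r)
p(-4*s(0, -4) - 4) - 1*(-40961) = (-4*(4 + 4*(-4)) - 4)² - 1*(-40961) = (-4*(4 - 16) - 4)² + 40961 = (-4*(-12) - 4)² + 40961 = (48 - 4)² + 40961 = 44² + 40961 = 1936 + 40961 = 42897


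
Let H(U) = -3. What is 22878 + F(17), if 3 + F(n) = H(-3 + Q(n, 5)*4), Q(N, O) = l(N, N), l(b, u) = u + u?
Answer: 22872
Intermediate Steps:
l(b, u) = 2*u
Q(N, O) = 2*N
F(n) = -6 (F(n) = -3 - 3 = -6)
22878 + F(17) = 22878 - 6 = 22872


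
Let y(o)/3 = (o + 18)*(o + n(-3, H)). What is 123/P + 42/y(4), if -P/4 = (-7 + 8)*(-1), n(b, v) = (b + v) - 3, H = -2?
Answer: 673/22 ≈ 30.591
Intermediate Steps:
n(b, v) = -3 + b + v
y(o) = 3*(-8 + o)*(18 + o) (y(o) = 3*((o + 18)*(o + (-3 - 3 - 2))) = 3*((18 + o)*(o - 8)) = 3*((18 + o)*(-8 + o)) = 3*((-8 + o)*(18 + o)) = 3*(-8 + o)*(18 + o))
P = 4 (P = -4*(-7 + 8)*(-1) = -4*(-1) = 4)
123/P + 42/y(4) = 123/4 + 42/(-432 + 3*4**2 + 30*4) = 123*(1/4) + 42/(-432 + 3*16 + 120) = 123/4 + 42/(-432 + 48 + 120) = 123/4 + 42/(-264) = 123/4 + 42*(-1/264) = 123/4 - 7/44 = 673/22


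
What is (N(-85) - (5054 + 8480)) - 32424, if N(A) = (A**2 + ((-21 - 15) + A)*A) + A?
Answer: -28533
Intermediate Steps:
N(A) = A + A**2 + A*(-36 + A) (N(A) = (A**2 + (-36 + A)*A) + A = (A**2 + A*(-36 + A)) + A = A + A**2 + A*(-36 + A))
(N(-85) - (5054 + 8480)) - 32424 = (-85*(-35 + 2*(-85)) - (5054 + 8480)) - 32424 = (-85*(-35 - 170) - 1*13534) - 32424 = (-85*(-205) - 13534) - 32424 = (17425 - 13534) - 32424 = 3891 - 32424 = -28533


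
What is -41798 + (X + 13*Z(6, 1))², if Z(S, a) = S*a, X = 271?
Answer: 80003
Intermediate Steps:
-41798 + (X + 13*Z(6, 1))² = -41798 + (271 + 13*(6*1))² = -41798 + (271 + 13*6)² = -41798 + (271 + 78)² = -41798 + 349² = -41798 + 121801 = 80003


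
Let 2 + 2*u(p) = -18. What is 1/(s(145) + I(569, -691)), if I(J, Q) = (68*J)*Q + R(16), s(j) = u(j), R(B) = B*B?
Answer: -1/26735926 ≈ -3.7403e-8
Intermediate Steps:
R(B) = B**2
u(p) = -10 (u(p) = -1 + (1/2)*(-18) = -1 - 9 = -10)
s(j) = -10
I(J, Q) = 256 + 68*J*Q (I(J, Q) = (68*J)*Q + 16**2 = 68*J*Q + 256 = 256 + 68*J*Q)
1/(s(145) + I(569, -691)) = 1/(-10 + (256 + 68*569*(-691))) = 1/(-10 + (256 - 26736172)) = 1/(-10 - 26735916) = 1/(-26735926) = -1/26735926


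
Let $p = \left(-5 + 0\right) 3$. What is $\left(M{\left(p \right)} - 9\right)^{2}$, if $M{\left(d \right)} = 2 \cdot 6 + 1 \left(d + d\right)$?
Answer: $729$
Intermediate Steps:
$p = -15$ ($p = \left(-5\right) 3 = -15$)
$M{\left(d \right)} = 12 + 2 d$ ($M{\left(d \right)} = 12 + 1 \cdot 2 d = 12 + 2 d$)
$\left(M{\left(p \right)} - 9\right)^{2} = \left(\left(12 + 2 \left(-15\right)\right) - 9\right)^{2} = \left(\left(12 - 30\right) - 9\right)^{2} = \left(-18 - 9\right)^{2} = \left(-27\right)^{2} = 729$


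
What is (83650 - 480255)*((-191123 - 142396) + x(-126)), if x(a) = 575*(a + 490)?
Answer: 49265876495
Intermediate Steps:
x(a) = 281750 + 575*a (x(a) = 575*(490 + a) = 281750 + 575*a)
(83650 - 480255)*((-191123 - 142396) + x(-126)) = (83650 - 480255)*((-191123 - 142396) + (281750 + 575*(-126))) = -396605*(-333519 + (281750 - 72450)) = -396605*(-333519 + 209300) = -396605*(-124219) = 49265876495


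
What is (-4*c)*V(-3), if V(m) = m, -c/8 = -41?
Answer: 3936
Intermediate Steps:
c = 328 (c = -8*(-41) = 328)
(-4*c)*V(-3) = -4*328*(-3) = -1312*(-3) = 3936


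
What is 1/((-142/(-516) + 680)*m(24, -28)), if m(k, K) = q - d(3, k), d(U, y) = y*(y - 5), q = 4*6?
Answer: -43/12636792 ≈ -3.4028e-6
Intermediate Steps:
q = 24
d(U, y) = y*(-5 + y)
m(k, K) = 24 - k*(-5 + k)
1/((-142/(-516) + 680)*m(24, -28)) = 1/((-142/(-516) + 680)*(24 - 1*24*(-5 + 24))) = 1/((-142*(-1/516) + 680)*(24 - 1*24*19)) = 1/((71/258 + 680)*(24 - 456)) = 1/((175511/258)*(-432)) = (258/175511)*(-1/432) = -43/12636792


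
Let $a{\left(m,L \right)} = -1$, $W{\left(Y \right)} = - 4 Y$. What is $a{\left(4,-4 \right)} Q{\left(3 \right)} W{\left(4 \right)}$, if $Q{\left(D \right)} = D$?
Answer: $48$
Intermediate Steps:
$a{\left(4,-4 \right)} Q{\left(3 \right)} W{\left(4 \right)} = \left(-1\right) 3 \left(\left(-4\right) 4\right) = \left(-3\right) \left(-16\right) = 48$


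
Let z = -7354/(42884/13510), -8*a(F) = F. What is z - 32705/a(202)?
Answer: -1106130415/1082821 ≈ -1021.5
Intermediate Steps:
a(F) = -F/8
z = -24838135/10721 (z = -7354/(42884*(1/13510)) = -7354/21442/6755 = -7354*6755/21442 = -24838135/10721 ≈ -2316.8)
z - 32705/a(202) = -24838135/10721 - 32705/((-1/8*202)) = -24838135/10721 - 32705/(-101/4) = -24838135/10721 - 32705*(-4/101) = -24838135/10721 + 130820/101 = -1106130415/1082821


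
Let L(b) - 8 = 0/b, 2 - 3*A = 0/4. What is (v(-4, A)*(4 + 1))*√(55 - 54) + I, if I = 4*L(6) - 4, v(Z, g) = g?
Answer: 94/3 ≈ 31.333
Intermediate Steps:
A = ⅔ (A = ⅔ - 0/4 = ⅔ - ⅓*0 = ⅔ + 0 = ⅔ ≈ 0.66667)
L(b) = 8 (L(b) = 8 + 0/b = 8 + 0 = 8)
I = 28 (I = 4*8 - 4 = 32 - 4 = 28)
(v(-4, A)*(4 + 1))*√(55 - 54) + I = (2*(4 + 1)/3)*√(55 - 54) + 28 = ((⅔)*5)*√1 + 28 = (10/3)*1 + 28 = 10/3 + 28 = 94/3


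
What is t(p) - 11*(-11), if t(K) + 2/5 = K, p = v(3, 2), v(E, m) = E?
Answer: 618/5 ≈ 123.60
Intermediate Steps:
p = 3
t(K) = -⅖ + K
t(p) - 11*(-11) = (-⅖ + 3) - 11*(-11) = 13/5 + 121 = 618/5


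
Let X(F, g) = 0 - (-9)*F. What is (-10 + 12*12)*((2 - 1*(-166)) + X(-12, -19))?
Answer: 8040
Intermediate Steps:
X(F, g) = 9*F (X(F, g) = 0 + 9*F = 9*F)
(-10 + 12*12)*((2 - 1*(-166)) + X(-12, -19)) = (-10 + 12*12)*((2 - 1*(-166)) + 9*(-12)) = (-10 + 144)*((2 + 166) - 108) = 134*(168 - 108) = 134*60 = 8040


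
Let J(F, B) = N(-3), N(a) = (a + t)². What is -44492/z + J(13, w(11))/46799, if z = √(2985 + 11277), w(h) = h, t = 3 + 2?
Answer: 4/46799 - 22246*√14262/7131 ≈ -372.56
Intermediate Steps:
t = 5
N(a) = (5 + a)² (N(a) = (a + 5)² = (5 + a)²)
J(F, B) = 4 (J(F, B) = (5 - 3)² = 2² = 4)
z = √14262 ≈ 119.42
-44492/z + J(13, w(11))/46799 = -44492*√14262/14262 + 4/46799 = -22246*√14262/7131 + 4*(1/46799) = -22246*√14262/7131 + 4/46799 = 4/46799 - 22246*√14262/7131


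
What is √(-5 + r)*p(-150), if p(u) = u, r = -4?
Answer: -450*I ≈ -450.0*I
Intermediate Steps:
√(-5 + r)*p(-150) = √(-5 - 4)*(-150) = √(-9)*(-150) = (3*I)*(-150) = -450*I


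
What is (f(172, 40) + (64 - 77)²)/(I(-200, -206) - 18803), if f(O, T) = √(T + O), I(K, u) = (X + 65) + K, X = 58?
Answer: -169/18880 - √53/9440 ≈ -0.0097225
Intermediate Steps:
I(K, u) = 123 + K (I(K, u) = (58 + 65) + K = 123 + K)
f(O, T) = √(O + T)
(f(172, 40) + (64 - 77)²)/(I(-200, -206) - 18803) = (√(172 + 40) + (64 - 77)²)/((123 - 200) - 18803) = (√212 + (-13)²)/(-77 - 18803) = (2*√53 + 169)/(-18880) = (169 + 2*√53)*(-1/18880) = -169/18880 - √53/9440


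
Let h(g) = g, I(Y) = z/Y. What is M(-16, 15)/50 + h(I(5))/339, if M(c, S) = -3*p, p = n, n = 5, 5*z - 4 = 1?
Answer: -203/678 ≈ -0.29941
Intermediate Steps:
z = 1 (z = ⅘ + (⅕)*1 = ⅘ + ⅕ = 1)
I(Y) = 1/Y
p = 5
M(c, S) = -15 (M(c, S) = -3*5 = -15)
M(-16, 15)/50 + h(I(5))/339 = -15/50 + 1/(5*339) = -15*1/50 + (⅕)*(1/339) = -3/10 + 1/1695 = -203/678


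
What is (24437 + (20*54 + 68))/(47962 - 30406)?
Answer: 3655/2508 ≈ 1.4573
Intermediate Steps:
(24437 + (20*54 + 68))/(47962 - 30406) = (24437 + (1080 + 68))/17556 = (24437 + 1148)*(1/17556) = 25585*(1/17556) = 3655/2508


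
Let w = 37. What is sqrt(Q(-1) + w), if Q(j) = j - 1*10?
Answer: sqrt(26) ≈ 5.0990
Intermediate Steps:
Q(j) = -10 + j (Q(j) = j - 10 = -10 + j)
sqrt(Q(-1) + w) = sqrt((-10 - 1) + 37) = sqrt(-11 + 37) = sqrt(26)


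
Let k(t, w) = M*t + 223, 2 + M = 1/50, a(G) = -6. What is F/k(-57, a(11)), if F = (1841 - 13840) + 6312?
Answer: -284350/16793 ≈ -16.933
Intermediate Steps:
M = -99/50 (M = -2 + 1/50 = -99/50 ≈ -1.9800)
k(t, w) = 223 - 99*t/50 (k(t, w) = -99*t/50 + 223 = 223 - 99*t/50)
F = -5687 (F = -11999 + 6312 = -5687)
F/k(-57, a(11)) = -5687/(223 - 99/50*(-57)) = -5687/(223 + 5643/50) = -5687/16793/50 = -5687*50/16793 = -284350/16793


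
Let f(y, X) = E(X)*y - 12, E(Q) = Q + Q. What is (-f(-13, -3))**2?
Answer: 4356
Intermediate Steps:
E(Q) = 2*Q
f(y, X) = -12 + 2*X*y (f(y, X) = (2*X)*y - 12 = 2*X*y - 12 = -12 + 2*X*y)
(-f(-13, -3))**2 = (-(-12 + 2*(-3)*(-13)))**2 = (-(-12 + 78))**2 = (-1*66)**2 = (-66)**2 = 4356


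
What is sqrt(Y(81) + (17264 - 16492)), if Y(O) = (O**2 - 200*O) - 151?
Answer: 3*I*sqrt(1002) ≈ 94.963*I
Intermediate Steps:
Y(O) = -151 + O**2 - 200*O
sqrt(Y(81) + (17264 - 16492)) = sqrt((-151 + 81**2 - 200*81) + (17264 - 16492)) = sqrt((-151 + 6561 - 16200) + 772) = sqrt(-9790 + 772) = sqrt(-9018) = 3*I*sqrt(1002)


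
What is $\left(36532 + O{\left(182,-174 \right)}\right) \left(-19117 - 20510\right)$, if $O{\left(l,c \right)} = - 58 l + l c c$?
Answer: $-219383314416$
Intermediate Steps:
$O{\left(l,c \right)} = - 58 l + l c^{2}$ ($O{\left(l,c \right)} = - 58 l + c l c = - 58 l + l c^{2}$)
$\left(36532 + O{\left(182,-174 \right)}\right) \left(-19117 - 20510\right) = \left(36532 + 182 \left(-58 + \left(-174\right)^{2}\right)\right) \left(-19117 - 20510\right) = \left(36532 + 182 \left(-58 + 30276\right)\right) \left(-39627\right) = \left(36532 + 182 \cdot 30218\right) \left(-39627\right) = \left(36532 + 5499676\right) \left(-39627\right) = 5536208 \left(-39627\right) = -219383314416$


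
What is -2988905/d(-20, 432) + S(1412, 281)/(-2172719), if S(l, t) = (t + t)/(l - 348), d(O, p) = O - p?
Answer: 431854370383341/65307587702 ≈ 6612.6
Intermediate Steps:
S(l, t) = 2*t/(-348 + l) (S(l, t) = (2*t)/(-348 + l) = 2*t/(-348 + l))
-2988905/d(-20, 432) + S(1412, 281)/(-2172719) = -2988905/(-20 - 1*432) + (2*281/(-348 + 1412))/(-2172719) = -2988905/(-20 - 432) + (2*281/1064)*(-1/2172719) = -2988905/(-452) + (2*281*(1/1064))*(-1/2172719) = -2988905*(-1/452) + (281/532)*(-1/2172719) = 2988905/452 - 281/1155886508 = 431854370383341/65307587702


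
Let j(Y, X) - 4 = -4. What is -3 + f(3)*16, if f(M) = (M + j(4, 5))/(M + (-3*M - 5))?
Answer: -81/11 ≈ -7.3636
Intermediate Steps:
j(Y, X) = 0 (j(Y, X) = 4 - 4 = 0)
f(M) = M/(-5 - 2*M) (f(M) = (M + 0)/(M + (-3*M - 5)) = M/(M + (-5 - 3*M)) = M/(-5 - 2*M))
-3 + f(3)*16 = -3 - 1*3/(5 + 2*3)*16 = -3 - 1*3/(5 + 6)*16 = -3 - 1*3/11*16 = -3 - 1*3*1/11*16 = -3 - 3/11*16 = -3 - 48/11 = -81/11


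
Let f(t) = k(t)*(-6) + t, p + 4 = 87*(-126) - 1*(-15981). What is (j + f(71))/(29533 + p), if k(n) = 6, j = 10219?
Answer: 1709/5758 ≈ 0.29680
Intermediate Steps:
p = 5015 (p = -4 + (87*(-126) - 1*(-15981)) = -4 + (-10962 + 15981) = -4 + 5019 = 5015)
f(t) = -36 + t (f(t) = 6*(-6) + t = -36 + t)
(j + f(71))/(29533 + p) = (10219 + (-36 + 71))/(29533 + 5015) = (10219 + 35)/34548 = 10254*(1/34548) = 1709/5758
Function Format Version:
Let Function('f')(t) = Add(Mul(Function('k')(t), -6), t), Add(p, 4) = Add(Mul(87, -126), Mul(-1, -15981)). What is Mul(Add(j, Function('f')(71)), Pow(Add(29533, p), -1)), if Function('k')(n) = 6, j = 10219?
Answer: Rational(1709, 5758) ≈ 0.29680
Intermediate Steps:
p = 5015 (p = Add(-4, Add(Mul(87, -126), Mul(-1, -15981))) = Add(-4, Add(-10962, 15981)) = Add(-4, 5019) = 5015)
Function('f')(t) = Add(-36, t) (Function('f')(t) = Add(Mul(6, -6), t) = Add(-36, t))
Mul(Add(j, Function('f')(71)), Pow(Add(29533, p), -1)) = Mul(Add(10219, Add(-36, 71)), Pow(Add(29533, 5015), -1)) = Mul(Add(10219, 35), Pow(34548, -1)) = Mul(10254, Rational(1, 34548)) = Rational(1709, 5758)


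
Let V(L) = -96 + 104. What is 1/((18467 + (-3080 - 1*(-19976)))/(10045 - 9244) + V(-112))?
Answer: 801/41771 ≈ 0.019176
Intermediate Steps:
V(L) = 8
1/((18467 + (-3080 - 1*(-19976)))/(10045 - 9244) + V(-112)) = 1/((18467 + (-3080 - 1*(-19976)))/(10045 - 9244) + 8) = 1/((18467 + (-3080 + 19976))/801 + 8) = 1/((18467 + 16896)*(1/801) + 8) = 1/(35363*(1/801) + 8) = 1/(35363/801 + 8) = 1/(41771/801) = 801/41771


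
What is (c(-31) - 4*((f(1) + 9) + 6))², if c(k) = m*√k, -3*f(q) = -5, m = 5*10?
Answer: -657500/9 - 20000*I*√31/3 ≈ -73056.0 - 37118.0*I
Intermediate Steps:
m = 50
f(q) = 5/3 (f(q) = -⅓*(-5) = 5/3)
c(k) = 50*√k
(c(-31) - 4*((f(1) + 9) + 6))² = (50*√(-31) - 4*((5/3 + 9) + 6))² = (50*(I*√31) - 4*(32/3 + 6))² = (50*I*√31 - 4*50/3)² = (50*I*√31 - 200/3)² = (-200/3 + 50*I*√31)²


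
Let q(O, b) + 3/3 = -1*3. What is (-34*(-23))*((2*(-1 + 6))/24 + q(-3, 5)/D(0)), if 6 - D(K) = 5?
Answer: -16813/6 ≈ -2802.2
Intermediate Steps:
D(K) = 1 (D(K) = 6 - 1*5 = 6 - 5 = 1)
q(O, b) = -4 (q(O, b) = -1 - 1*3 = -1 - 3 = -4)
(-34*(-23))*((2*(-1 + 6))/24 + q(-3, 5)/D(0)) = (-34*(-23))*((2*(-1 + 6))/24 - 4/1) = 782*((2*5)*(1/24) - 4*1) = 782*(10*(1/24) - 4) = 782*(5/12 - 4) = 782*(-43/12) = -16813/6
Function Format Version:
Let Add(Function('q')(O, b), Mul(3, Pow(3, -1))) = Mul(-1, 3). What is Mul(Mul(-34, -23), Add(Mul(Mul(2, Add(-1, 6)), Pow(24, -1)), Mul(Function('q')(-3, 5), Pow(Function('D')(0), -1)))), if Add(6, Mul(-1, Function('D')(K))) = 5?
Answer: Rational(-16813, 6) ≈ -2802.2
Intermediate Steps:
Function('D')(K) = 1 (Function('D')(K) = Add(6, Mul(-1, 5)) = Add(6, -5) = 1)
Function('q')(O, b) = -4 (Function('q')(O, b) = Add(-1, Mul(-1, 3)) = Add(-1, -3) = -4)
Mul(Mul(-34, -23), Add(Mul(Mul(2, Add(-1, 6)), Pow(24, -1)), Mul(Function('q')(-3, 5), Pow(Function('D')(0), -1)))) = Mul(Mul(-34, -23), Add(Mul(Mul(2, Add(-1, 6)), Pow(24, -1)), Mul(-4, Pow(1, -1)))) = Mul(782, Add(Mul(Mul(2, 5), Rational(1, 24)), Mul(-4, 1))) = Mul(782, Add(Mul(10, Rational(1, 24)), -4)) = Mul(782, Add(Rational(5, 12), -4)) = Mul(782, Rational(-43, 12)) = Rational(-16813, 6)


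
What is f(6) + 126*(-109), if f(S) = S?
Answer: -13728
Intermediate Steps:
f(6) + 126*(-109) = 6 + 126*(-109) = 6 - 13734 = -13728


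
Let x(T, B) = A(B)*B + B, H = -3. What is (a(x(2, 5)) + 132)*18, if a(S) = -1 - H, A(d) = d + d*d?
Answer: 2412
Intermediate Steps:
A(d) = d + d²
x(T, B) = B + B²*(1 + B) (x(T, B) = (B*(1 + B))*B + B = B²*(1 + B) + B = B + B²*(1 + B))
a(S) = 2 (a(S) = -1 - 1*(-3) = -1 + 3 = 2)
(a(x(2, 5)) + 132)*18 = (2 + 132)*18 = 134*18 = 2412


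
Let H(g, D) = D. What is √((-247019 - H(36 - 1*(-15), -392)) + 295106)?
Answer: √48479 ≈ 220.18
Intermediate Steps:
√((-247019 - H(36 - 1*(-15), -392)) + 295106) = √((-247019 - 1*(-392)) + 295106) = √((-247019 + 392) + 295106) = √(-246627 + 295106) = √48479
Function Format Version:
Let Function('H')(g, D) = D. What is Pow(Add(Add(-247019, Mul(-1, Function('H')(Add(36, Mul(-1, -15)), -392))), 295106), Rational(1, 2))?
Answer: Pow(48479, Rational(1, 2)) ≈ 220.18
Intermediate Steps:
Pow(Add(Add(-247019, Mul(-1, Function('H')(Add(36, Mul(-1, -15)), -392))), 295106), Rational(1, 2)) = Pow(Add(Add(-247019, Mul(-1, -392)), 295106), Rational(1, 2)) = Pow(Add(Add(-247019, 392), 295106), Rational(1, 2)) = Pow(Add(-246627, 295106), Rational(1, 2)) = Pow(48479, Rational(1, 2))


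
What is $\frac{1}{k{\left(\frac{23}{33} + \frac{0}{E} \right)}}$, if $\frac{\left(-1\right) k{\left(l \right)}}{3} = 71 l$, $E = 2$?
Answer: $- \frac{11}{1633} \approx -0.0067361$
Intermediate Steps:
$k{\left(l \right)} = - 213 l$ ($k{\left(l \right)} = - 3 \cdot 71 l = - 213 l$)
$\frac{1}{k{\left(\frac{23}{33} + \frac{0}{E} \right)}} = \frac{1}{\left(-213\right) \left(\frac{23}{33} + \frac{0}{2}\right)} = \frac{1}{\left(-213\right) \left(23 \cdot \frac{1}{33} + 0 \cdot \frac{1}{2}\right)} = \frac{1}{\left(-213\right) \left(\frac{23}{33} + 0\right)} = \frac{1}{\left(-213\right) \frac{23}{33}} = \frac{1}{- \frac{1633}{11}} = - \frac{11}{1633}$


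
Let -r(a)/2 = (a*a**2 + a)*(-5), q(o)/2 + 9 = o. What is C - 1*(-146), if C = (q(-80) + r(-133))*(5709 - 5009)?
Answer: -16469514454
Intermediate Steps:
q(o) = -18 + 2*o
r(a) = 10*a + 10*a**3 (r(a) = -2*(a*a**2 + a)*(-5) = -2*(a**3 + a)*(-5) = -2*(a + a**3)*(-5) = -2*(-5*a - 5*a**3) = 10*a + 10*a**3)
C = -16469514600 (C = ((-18 + 2*(-80)) + 10*(-133)*(1 + (-133)**2))*(5709 - 5009) = ((-18 - 160) + 10*(-133)*(1 + 17689))*700 = (-178 + 10*(-133)*17690)*700 = (-178 - 23527700)*700 = -23527878*700 = -16469514600)
C - 1*(-146) = -16469514600 - 1*(-146) = -16469514600 + 146 = -16469514454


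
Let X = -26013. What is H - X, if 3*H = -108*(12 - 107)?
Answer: 29433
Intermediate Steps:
H = 3420 (H = (-108*(12 - 107))/3 = (-108*(-95))/3 = (⅓)*10260 = 3420)
H - X = 3420 - 1*(-26013) = 3420 + 26013 = 29433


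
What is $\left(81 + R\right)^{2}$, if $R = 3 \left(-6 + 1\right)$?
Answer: $4356$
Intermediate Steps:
$R = -15$ ($R = 3 \left(-5\right) = -15$)
$\left(81 + R\right)^{2} = \left(81 - 15\right)^{2} = 66^{2} = 4356$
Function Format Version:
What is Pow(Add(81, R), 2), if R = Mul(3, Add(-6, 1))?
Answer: 4356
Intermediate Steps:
R = -15 (R = Mul(3, -5) = -15)
Pow(Add(81, R), 2) = Pow(Add(81, -15), 2) = Pow(66, 2) = 4356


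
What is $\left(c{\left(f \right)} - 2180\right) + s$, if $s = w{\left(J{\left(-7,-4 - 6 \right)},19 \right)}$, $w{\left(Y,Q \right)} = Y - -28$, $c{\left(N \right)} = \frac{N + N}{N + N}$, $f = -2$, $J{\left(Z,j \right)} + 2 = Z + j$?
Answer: $-2170$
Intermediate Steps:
$J{\left(Z,j \right)} = -2 + Z + j$ ($J{\left(Z,j \right)} = -2 + \left(Z + j\right) = -2 + Z + j$)
$c{\left(N \right)} = 1$ ($c{\left(N \right)} = \frac{2 N}{2 N} = 2 N \frac{1}{2 N} = 1$)
$w{\left(Y,Q \right)} = 28 + Y$ ($w{\left(Y,Q \right)} = Y + 28 = 28 + Y$)
$s = 9$ ($s = 28 - 19 = 9$)
$\left(c{\left(f \right)} - 2180\right) + s = \left(1 - 2180\right) + 9 = -2179 + 9 = -2170$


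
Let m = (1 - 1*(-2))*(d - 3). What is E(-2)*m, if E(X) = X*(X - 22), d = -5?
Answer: -1152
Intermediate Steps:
E(X) = X*(-22 + X)
m = -24 (m = (1 - 1*(-2))*(-5 - 3) = (1 + 2)*(-8) = 3*(-8) = -24)
E(-2)*m = -2*(-22 - 2)*(-24) = -2*(-24)*(-24) = 48*(-24) = -1152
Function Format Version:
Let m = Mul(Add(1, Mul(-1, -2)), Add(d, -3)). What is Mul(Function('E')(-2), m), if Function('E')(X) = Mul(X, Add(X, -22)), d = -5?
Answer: -1152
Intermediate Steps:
Function('E')(X) = Mul(X, Add(-22, X))
m = -24 (m = Mul(Add(1, Mul(-1, -2)), Add(-5, -3)) = Mul(Add(1, 2), -8) = Mul(3, -8) = -24)
Mul(Function('E')(-2), m) = Mul(Mul(-2, Add(-22, -2)), -24) = Mul(Mul(-2, -24), -24) = Mul(48, -24) = -1152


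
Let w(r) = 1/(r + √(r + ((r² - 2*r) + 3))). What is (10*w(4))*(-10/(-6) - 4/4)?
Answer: 80/3 - 20*√15/3 ≈ 0.84678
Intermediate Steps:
w(r) = 1/(r + √(3 + r² - r)) (w(r) = 1/(r + √(r + (3 + r² - 2*r))) = 1/(r + √(3 + r² - r)))
(10*w(4))*(-10/(-6) - 4/4) = (10/(4 + √(3 + 4² - 1*4)))*(-10/(-6) - 4/4) = (10/(4 + √(3 + 16 - 4)))*(-10*(-⅙) - 4*¼) = (10/(4 + √15))*(5/3 - 1) = (10/(4 + √15))*(⅔) = 20/(3*(4 + √15))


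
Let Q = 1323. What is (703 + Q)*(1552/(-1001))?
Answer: -3144352/1001 ≈ -3141.2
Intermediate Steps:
(703 + Q)*(1552/(-1001)) = (703 + 1323)*(1552/(-1001)) = 2026*(1552*(-1/1001)) = 2026*(-1552/1001) = -3144352/1001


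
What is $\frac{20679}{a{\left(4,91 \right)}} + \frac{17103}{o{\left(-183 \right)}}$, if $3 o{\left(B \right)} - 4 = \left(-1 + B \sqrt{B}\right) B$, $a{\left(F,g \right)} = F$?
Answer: $\frac{1061023660059795}{205236936112} - \frac{1718287101 i \sqrt{183}}{205236936112} \approx 5169.8 - 0.11326 i$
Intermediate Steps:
$o{\left(B \right)} = \frac{4}{3} + \frac{B \left(-1 + B^{\frac{3}{2}}\right)}{3}$ ($o{\left(B \right)} = \frac{4}{3} + \frac{\left(-1 + B \sqrt{B}\right) B}{3} = \frac{4}{3} + \frac{\left(-1 + B^{\frac{3}{2}}\right) B}{3} = \frac{4}{3} + \frac{B \left(-1 + B^{\frac{3}{2}}\right)}{3}$)
$\frac{20679}{a{\left(4,91 \right)}} + \frac{17103}{o{\left(-183 \right)}} = \frac{20679}{4} + \frac{17103}{\frac{4}{3} - -61 + \frac{\left(-183\right)^{\frac{5}{2}}}{3}} = 20679 \cdot \frac{1}{4} + \frac{17103}{\frac{4}{3} + 61 + \frac{33489 i \sqrt{183}}{3}} = \frac{20679}{4} + \frac{17103}{\frac{4}{3} + 61 + 11163 i \sqrt{183}} = \frac{20679}{4} + \frac{17103}{\frac{187}{3} + 11163 i \sqrt{183}}$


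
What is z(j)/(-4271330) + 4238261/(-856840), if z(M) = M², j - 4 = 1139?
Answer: -1922242911829/365984639720 ≈ -5.2523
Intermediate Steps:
j = 1143 (j = 4 + 1139 = 1143)
z(j)/(-4271330) + 4238261/(-856840) = 1143²/(-4271330) + 4238261/(-856840) = 1306449*(-1/4271330) + 4238261*(-1/856840) = -1306449/4271330 - 4238261/856840 = -1922242911829/365984639720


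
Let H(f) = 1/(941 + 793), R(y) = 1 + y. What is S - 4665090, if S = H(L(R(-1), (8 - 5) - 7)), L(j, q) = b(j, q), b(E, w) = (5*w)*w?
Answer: -8089266059/1734 ≈ -4.6651e+6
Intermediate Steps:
b(E, w) = 5*w²
L(j, q) = 5*q²
H(f) = 1/1734
S = 1/1734 ≈ 0.00057670
S - 4665090 = 1/1734 - 4665090 = -8089266059/1734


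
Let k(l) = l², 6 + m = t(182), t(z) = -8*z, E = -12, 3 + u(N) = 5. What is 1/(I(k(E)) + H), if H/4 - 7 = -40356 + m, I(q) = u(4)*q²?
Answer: -1/125772 ≈ -7.9509e-6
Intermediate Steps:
u(N) = 2 (u(N) = -3 + 5 = 2)
m = -1462 (m = -6 - 8*182 = -6 - 1456 = -1462)
I(q) = 2*q²
H = -167244 (H = 28 + 4*(-40356 - 1462) = 28 + 4*(-41818) = 28 - 167272 = -167244)
1/(I(k(E)) + H) = 1/(2*((-12)²)² - 167244) = 1/(2*144² - 167244) = 1/(2*20736 - 167244) = 1/(41472 - 167244) = 1/(-125772) = -1/125772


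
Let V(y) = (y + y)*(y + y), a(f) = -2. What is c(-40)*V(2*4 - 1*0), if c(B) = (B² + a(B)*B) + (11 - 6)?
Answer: 431360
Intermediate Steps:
c(B) = 5 + B² - 2*B (c(B) = (B² - 2*B) + (11 - 6) = (B² - 2*B) + 5 = 5 + B² - 2*B)
V(y) = 4*y² (V(y) = (2*y)*(2*y) = 4*y²)
c(-40)*V(2*4 - 1*0) = (5 + (-40)² - 2*(-40))*(4*(2*4 - 1*0)²) = (5 + 1600 + 80)*(4*(8 + 0)²) = 1685*(4*8²) = 1685*(4*64) = 1685*256 = 431360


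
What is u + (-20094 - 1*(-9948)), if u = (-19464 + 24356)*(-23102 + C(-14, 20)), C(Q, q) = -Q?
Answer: -112956642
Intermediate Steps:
u = -112946496 (u = (-19464 + 24356)*(-23102 - 1*(-14)) = 4892*(-23102 + 14) = 4892*(-23088) = -112946496)
u + (-20094 - 1*(-9948)) = -112946496 + (-20094 - 1*(-9948)) = -112946496 + (-20094 + 9948) = -112946496 - 10146 = -112956642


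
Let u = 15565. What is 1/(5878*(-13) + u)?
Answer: -1/60849 ≈ -1.6434e-5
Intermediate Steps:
1/(5878*(-13) + u) = 1/(5878*(-13) + 15565) = 1/(-76414 + 15565) = 1/(-60849) = -1/60849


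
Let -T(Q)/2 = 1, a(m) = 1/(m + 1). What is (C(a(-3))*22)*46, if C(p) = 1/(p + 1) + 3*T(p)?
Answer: -4048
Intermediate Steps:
a(m) = 1/(1 + m)
T(Q) = -2 (T(Q) = -2*1 = -2)
C(p) = -6 + 1/(1 + p) (C(p) = 1/(p + 1) + 3*(-2) = 1/(1 + p) - 6 = -6 + 1/(1 + p))
(C(a(-3))*22)*46 = (((-5 - 6/(1 - 3))/(1 + 1/(1 - 3)))*22)*46 = (((-5 - 6/(-2))/(1 + 1/(-2)))*22)*46 = (((-5 - 6*(-½))/(1 - ½))*22)*46 = (((-5 + 3)/(½))*22)*46 = ((2*(-2))*22)*46 = -4*22*46 = -88*46 = -4048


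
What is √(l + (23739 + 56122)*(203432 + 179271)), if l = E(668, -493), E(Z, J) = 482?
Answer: √30563044765 ≈ 1.7482e+5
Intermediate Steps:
l = 482
√(l + (23739 + 56122)*(203432 + 179271)) = √(482 + (23739 + 56122)*(203432 + 179271)) = √(482 + 79861*382703) = √(482 + 30563044283) = √30563044765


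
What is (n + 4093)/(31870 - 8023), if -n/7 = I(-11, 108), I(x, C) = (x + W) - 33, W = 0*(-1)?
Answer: 1467/7949 ≈ 0.18455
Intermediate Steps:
W = 0
I(x, C) = -33 + x (I(x, C) = (x + 0) - 33 = x - 33 = -33 + x)
n = 308 (n = -7*(-33 - 11) = -7*(-44) = 308)
(n + 4093)/(31870 - 8023) = (308 + 4093)/(31870 - 8023) = 4401/23847 = 4401*(1/23847) = 1467/7949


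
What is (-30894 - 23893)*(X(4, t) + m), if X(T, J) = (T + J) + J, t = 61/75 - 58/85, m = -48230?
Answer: 3368732975192/1275 ≈ 2.6421e+9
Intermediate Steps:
t = 167/1275 (t = 61*(1/75) - 58*1/85 = 61/75 - 58/85 = 167/1275 ≈ 0.13098)
X(T, J) = T + 2*J (X(T, J) = (J + T) + J = T + 2*J)
(-30894 - 23893)*(X(4, t) + m) = (-30894 - 23893)*((4 + 2*(167/1275)) - 48230) = -54787*((4 + 334/1275) - 48230) = -54787*(5434/1275 - 48230) = -54787*(-61487816/1275) = 3368732975192/1275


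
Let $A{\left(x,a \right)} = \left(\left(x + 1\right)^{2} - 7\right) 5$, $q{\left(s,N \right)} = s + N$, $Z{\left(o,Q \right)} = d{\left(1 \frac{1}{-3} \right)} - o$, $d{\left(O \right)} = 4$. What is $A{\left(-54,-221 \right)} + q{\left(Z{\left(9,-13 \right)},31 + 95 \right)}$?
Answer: $14131$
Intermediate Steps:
$Z{\left(o,Q \right)} = 4 - o$
$q{\left(s,N \right)} = N + s$
$A{\left(x,a \right)} = -35 + 5 \left(1 + x\right)^{2}$ ($A{\left(x,a \right)} = \left(\left(1 + x\right)^{2} - 7\right) 5 = \left(-7 + \left(1 + x\right)^{2}\right) 5 = -35 + 5 \left(1 + x\right)^{2}$)
$A{\left(-54,-221 \right)} + q{\left(Z{\left(9,-13 \right)},31 + 95 \right)} = \left(-35 + 5 \left(1 - 54\right)^{2}\right) + \left(\left(31 + 95\right) + \left(4 - 9\right)\right) = \left(-35 + 5 \left(-53\right)^{2}\right) + \left(126 + \left(4 - 9\right)\right) = \left(-35 + 5 \cdot 2809\right) + \left(126 - 5\right) = \left(-35 + 14045\right) + 121 = 14010 + 121 = 14131$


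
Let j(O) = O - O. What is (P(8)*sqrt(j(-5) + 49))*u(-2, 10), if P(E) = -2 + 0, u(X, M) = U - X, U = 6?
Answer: -112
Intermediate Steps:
j(O) = 0
u(X, M) = 6 - X
P(E) = -2
(P(8)*sqrt(j(-5) + 49))*u(-2, 10) = (-2*sqrt(0 + 49))*(6 - 1*(-2)) = (-2*sqrt(49))*(6 + 2) = -2*7*8 = -14*8 = -112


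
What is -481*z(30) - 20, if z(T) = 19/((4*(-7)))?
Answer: 8579/28 ≈ 306.39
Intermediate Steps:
z(T) = -19/28 (z(T) = 19/(-28) = 19*(-1/28) = -19/28)
-481*z(30) - 20 = -481*(-19/28) - 20 = 9139/28 - 20 = 8579/28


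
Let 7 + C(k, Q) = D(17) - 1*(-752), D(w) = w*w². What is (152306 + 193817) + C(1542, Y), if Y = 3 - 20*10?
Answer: 351781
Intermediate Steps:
Y = -197 (Y = 3 - 200 = -197)
D(w) = w³
C(k, Q) = 5658 (C(k, Q) = -7 + (17³ - 1*(-752)) = -7 + (4913 + 752) = -7 + 5665 = 5658)
(152306 + 193817) + C(1542, Y) = (152306 + 193817) + 5658 = 346123 + 5658 = 351781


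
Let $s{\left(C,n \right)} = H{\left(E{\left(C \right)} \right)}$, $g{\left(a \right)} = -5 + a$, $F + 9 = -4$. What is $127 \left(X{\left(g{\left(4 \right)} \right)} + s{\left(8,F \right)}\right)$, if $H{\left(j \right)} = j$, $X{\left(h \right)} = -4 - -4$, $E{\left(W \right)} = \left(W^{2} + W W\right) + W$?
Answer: $17272$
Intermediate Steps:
$F = -13$ ($F = -9 - 4 = -13$)
$E{\left(W \right)} = W + 2 W^{2}$ ($E{\left(W \right)} = \left(W^{2} + W^{2}\right) + W = 2 W^{2} + W = W + 2 W^{2}$)
$X{\left(h \right)} = 0$ ($X{\left(h \right)} = -4 + 4 = 0$)
$s{\left(C,n \right)} = C \left(1 + 2 C\right)$
$127 \left(X{\left(g{\left(4 \right)} \right)} + s{\left(8,F \right)}\right) = 127 \left(0 + 8 \left(1 + 2 \cdot 8\right)\right) = 127 \left(0 + 8 \left(1 + 16\right)\right) = 127 \left(0 + 8 \cdot 17\right) = 127 \left(0 + 136\right) = 127 \cdot 136 = 17272$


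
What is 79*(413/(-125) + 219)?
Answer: 2129998/125 ≈ 17040.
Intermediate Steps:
79*(413/(-125) + 219) = 79*(413*(-1/125) + 219) = 79*(-413/125 + 219) = 79*(26962/125) = 2129998/125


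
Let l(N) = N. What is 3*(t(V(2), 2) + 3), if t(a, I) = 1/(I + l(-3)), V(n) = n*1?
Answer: 6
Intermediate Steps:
V(n) = n
t(a, I) = 1/(-3 + I) (t(a, I) = 1/(I - 3) = 1/(-3 + I))
3*(t(V(2), 2) + 3) = 3*(1/(-3 + 2) + 3) = 3*(1/(-1) + 3) = 3*(-1 + 3) = 3*2 = 6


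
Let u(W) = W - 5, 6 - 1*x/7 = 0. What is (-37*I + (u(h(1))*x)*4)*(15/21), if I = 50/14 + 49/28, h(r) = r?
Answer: -121645/196 ≈ -620.64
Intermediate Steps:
x = 42 (x = 42 - 7*0 = 42 + 0 = 42)
u(W) = -5 + W
I = 149/28 (I = 50*(1/14) + 49*(1/28) = 25/7 + 7/4 = 149/28 ≈ 5.3214)
(-37*I + (u(h(1))*x)*4)*(15/21) = (-37*149/28 + ((-5 + 1)*42)*4)*(15/21) = (-5513/28 - 4*42*4)*(15*(1/21)) = (-5513/28 - 168*4)*(5/7) = (-5513/28 - 672)*(5/7) = -24329/28*5/7 = -121645/196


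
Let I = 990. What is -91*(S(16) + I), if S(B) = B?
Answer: -91546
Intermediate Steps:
-91*(S(16) + I) = -91*(16 + 990) = -91*1006 = -91546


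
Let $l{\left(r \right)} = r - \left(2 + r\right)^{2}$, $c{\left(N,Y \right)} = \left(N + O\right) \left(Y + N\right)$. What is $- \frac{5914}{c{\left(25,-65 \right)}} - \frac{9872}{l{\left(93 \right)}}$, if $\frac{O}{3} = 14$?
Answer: $\frac{9910101}{2992220} \approx 3.312$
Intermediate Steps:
$O = 42$ ($O = 3 \cdot 14 = 42$)
$c{\left(N,Y \right)} = \left(42 + N\right) \left(N + Y\right)$ ($c{\left(N,Y \right)} = \left(N + 42\right) \left(Y + N\right) = \left(42 + N\right) \left(N + Y\right)$)
$- \frac{5914}{c{\left(25,-65 \right)}} - \frac{9872}{l{\left(93 \right)}} = - \frac{5914}{25^{2} + 42 \cdot 25 + 42 \left(-65\right) + 25 \left(-65\right)} - \frac{9872}{93 - \left(2 + 93\right)^{2}} = - \frac{5914}{625 + 1050 - 2730 - 1625} - \frac{9872}{93 - 95^{2}} = - \frac{5914}{-2680} - \frac{9872}{93 - 9025} = \left(-5914\right) \left(- \frac{1}{2680}\right) - \frac{9872}{93 - 9025} = \frac{2957}{1340} - \frac{9872}{-8932} = \frac{2957}{1340} - - \frac{2468}{2233} = \frac{2957}{1340} + \frac{2468}{2233} = \frac{9910101}{2992220}$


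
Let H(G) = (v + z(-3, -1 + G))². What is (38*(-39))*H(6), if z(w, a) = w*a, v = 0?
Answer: -333450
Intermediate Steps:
z(w, a) = a*w
H(G) = (3 - 3*G)² (H(G) = (0 + (-1 + G)*(-3))² = (0 + (3 - 3*G))² = (3 - 3*G)²)
(38*(-39))*H(6) = (38*(-39))*(9*(1 - 1*6)²) = -13338*(1 - 6)² = -13338*(-5)² = -13338*25 = -1482*225 = -333450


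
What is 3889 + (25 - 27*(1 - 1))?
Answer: 3914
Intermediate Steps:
3889 + (25 - 27*(1 - 1)) = 3889 + (25 - 27*0) = 3889 + (25 + 0) = 3889 + 25 = 3914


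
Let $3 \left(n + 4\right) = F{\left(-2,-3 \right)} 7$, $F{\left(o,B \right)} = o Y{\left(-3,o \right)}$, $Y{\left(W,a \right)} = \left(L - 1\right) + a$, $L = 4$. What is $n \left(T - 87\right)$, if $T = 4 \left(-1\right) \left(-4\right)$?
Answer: $\frac{1846}{3} \approx 615.33$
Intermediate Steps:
$Y{\left(W,a \right)} = 3 + a$ ($Y{\left(W,a \right)} = \left(4 - 1\right) + a = 3 + a$)
$T = 16$ ($T = \left(-4\right) \left(-4\right) = 16$)
$F{\left(o,B \right)} = o \left(3 + o\right)$
$n = - \frac{26}{3}$ ($n = -4 + \frac{- 2 \left(3 - 2\right) 7}{3} = -4 + \frac{\left(-2\right) 1 \cdot 7}{3} = -4 + \frac{\left(-2\right) 7}{3} = -4 + \frac{1}{3} \left(-14\right) = -4 - \frac{14}{3} = - \frac{26}{3} \approx -8.6667$)
$n \left(T - 87\right) = - \frac{26 \left(16 - 87\right)}{3} = \left(- \frac{26}{3}\right) \left(-71\right) = \frac{1846}{3}$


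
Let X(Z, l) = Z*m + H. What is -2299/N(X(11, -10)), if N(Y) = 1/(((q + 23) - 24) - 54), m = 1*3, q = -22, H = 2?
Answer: 177023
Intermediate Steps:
m = 3
X(Z, l) = 2 + 3*Z (X(Z, l) = Z*3 + 2 = 3*Z + 2 = 2 + 3*Z)
N(Y) = -1/77 (N(Y) = 1/(((-22 + 23) - 24) - 54) = 1/((1 - 24) - 54) = 1/(-23 - 54) = 1/(-77) = -1/77)
-2299/N(X(11, -10)) = -2299/(-1/77) = -2299*(-77) = 177023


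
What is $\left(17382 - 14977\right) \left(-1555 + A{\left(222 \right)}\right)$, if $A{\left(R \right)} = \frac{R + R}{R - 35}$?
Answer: $- \frac{698270105}{187} \approx -3.7341 \cdot 10^{6}$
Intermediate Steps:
$A{\left(R \right)} = \frac{2 R}{-35 + R}$
$\left(17382 - 14977\right) \left(-1555 + A{\left(222 \right)}\right) = \left(17382 - 14977\right) \left(-1555 + 2 \cdot 222 \frac{1}{-35 + 222}\right) = 2405 \left(-1555 + 2 \cdot 222 \cdot \frac{1}{187}\right) = 2405 \left(-1555 + \frac{444}{187}\right) = 2405 \left(- \frac{290341}{187}\right) = - \frac{698270105}{187}$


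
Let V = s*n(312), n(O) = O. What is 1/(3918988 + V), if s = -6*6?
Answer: 1/3907756 ≈ 2.5590e-7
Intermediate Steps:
s = -36
V = -11232 (V = -36*312 = -11232)
1/(3918988 + V) = 1/(3918988 - 11232) = 1/3907756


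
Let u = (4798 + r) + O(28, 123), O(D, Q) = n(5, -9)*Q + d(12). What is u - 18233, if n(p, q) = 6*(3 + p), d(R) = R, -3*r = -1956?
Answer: -6867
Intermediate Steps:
r = 652 (r = -⅓*(-1956) = 652)
n(p, q) = 18 + 6*p
O(D, Q) = 12 + 48*Q (O(D, Q) = (18 + 6*5)*Q + 12 = (18 + 30)*Q + 12 = 48*Q + 12 = 12 + 48*Q)
u = 11366 (u = (4798 + 652) + (12 + 48*123) = 5450 + (12 + 5904) = 5450 + 5916 = 11366)
u - 18233 = 11366 - 18233 = -6867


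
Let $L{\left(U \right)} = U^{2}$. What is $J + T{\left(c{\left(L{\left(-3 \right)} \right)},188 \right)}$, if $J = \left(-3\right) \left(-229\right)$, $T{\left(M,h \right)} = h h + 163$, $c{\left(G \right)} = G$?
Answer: $36194$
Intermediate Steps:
$T{\left(M,h \right)} = 163 + h^{2}$ ($T{\left(M,h \right)} = h^{2} + 163 = 163 + h^{2}$)
$J = 687$
$J + T{\left(c{\left(L{\left(-3 \right)} \right)},188 \right)} = 687 + \left(163 + 188^{2}\right) = 687 + \left(163 + 35344\right) = 687 + 35507 = 36194$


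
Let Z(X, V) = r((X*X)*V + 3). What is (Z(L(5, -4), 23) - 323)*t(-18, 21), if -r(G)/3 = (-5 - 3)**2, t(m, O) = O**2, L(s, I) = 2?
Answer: -227115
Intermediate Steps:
r(G) = -192 (r(G) = -3*(-5 - 3)**2 = -3*(-8)**2 = -3*64 = -192)
Z(X, V) = -192
(Z(L(5, -4), 23) - 323)*t(-18, 21) = (-192 - 323)*21**2 = -515*441 = -227115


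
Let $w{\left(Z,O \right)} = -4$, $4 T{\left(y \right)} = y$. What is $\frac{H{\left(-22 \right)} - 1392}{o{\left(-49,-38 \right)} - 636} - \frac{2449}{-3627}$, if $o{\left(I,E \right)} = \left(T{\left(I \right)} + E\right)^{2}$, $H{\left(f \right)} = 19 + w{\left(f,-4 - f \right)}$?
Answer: $- \frac{4871}{90675} \approx -0.053719$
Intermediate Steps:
$T{\left(y \right)} = \frac{y}{4}$
$H{\left(f \right)} = 15$ ($H{\left(f \right)} = 19 - 4 = 15$)
$o{\left(I,E \right)} = \left(E + \frac{I}{4}\right)^{2}$ ($o{\left(I,E \right)} = \left(\frac{I}{4} + E\right)^{2} = \left(E + \frac{I}{4}\right)^{2}$)
$\frac{H{\left(-22 \right)} - 1392}{o{\left(-49,-38 \right)} - 636} - \frac{2449}{-3627} = \frac{15 - 1392}{\frac{\left(-49 + 4 \left(-38\right)\right)^{2}}{16} - 636} - \frac{2449}{-3627} = \frac{15 - 1392}{\frac{\left(-49 - 152\right)^{2}}{16} - 636} - - \frac{79}{117} = - \frac{1377}{\frac{\left(-201\right)^{2}}{16} - 636} + \frac{79}{117} = - \frac{1377}{\frac{1}{16} \cdot 40401 - 636} + \frac{79}{117} = - \frac{1377}{\frac{40401}{16} - 636} + \frac{79}{117} = - \frac{1377}{\frac{30225}{16}} + \frac{79}{117} = \left(-1377\right) \frac{16}{30225} + \frac{79}{117} = - \frac{7344}{10075} + \frac{79}{117} = - \frac{4871}{90675}$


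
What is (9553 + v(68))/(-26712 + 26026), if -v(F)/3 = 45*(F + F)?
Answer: 8807/686 ≈ 12.838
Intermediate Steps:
v(F) = -270*F (v(F) = -135*(F + F) = -135*2*F = -270*F)
(9553 + v(68))/(-26712 + 26026) = (9553 - 270*68)/(-26712 + 26026) = (9553 - 18360)/(-686) = -8807*(-1/686) = 8807/686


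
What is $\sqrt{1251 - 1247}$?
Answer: $2$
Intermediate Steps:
$\sqrt{1251 - 1247} = \sqrt{4} = 2$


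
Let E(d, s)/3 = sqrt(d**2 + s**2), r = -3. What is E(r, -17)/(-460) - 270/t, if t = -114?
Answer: 45/19 - 3*sqrt(298)/460 ≈ 2.2558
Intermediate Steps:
E(d, s) = 3*sqrt(d**2 + s**2)
E(r, -17)/(-460) - 270/t = (3*sqrt((-3)**2 + (-17)**2))/(-460) - 270/(-114) = (3*sqrt(9 + 289))*(-1/460) - 270*(-1/114) = (3*sqrt(298))*(-1/460) + 45/19 = -3*sqrt(298)/460 + 45/19 = 45/19 - 3*sqrt(298)/460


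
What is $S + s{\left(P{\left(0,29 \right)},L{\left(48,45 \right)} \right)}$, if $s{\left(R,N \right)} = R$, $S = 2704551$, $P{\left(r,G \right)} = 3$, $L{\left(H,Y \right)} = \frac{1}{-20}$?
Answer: $2704554$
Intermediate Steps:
$L{\left(H,Y \right)} = - \frac{1}{20}$
$S + s{\left(P{\left(0,29 \right)},L{\left(48,45 \right)} \right)} = 2704551 + 3 = 2704554$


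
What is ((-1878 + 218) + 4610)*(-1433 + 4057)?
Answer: 7740800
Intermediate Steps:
((-1878 + 218) + 4610)*(-1433 + 4057) = (-1660 + 4610)*2624 = 2950*2624 = 7740800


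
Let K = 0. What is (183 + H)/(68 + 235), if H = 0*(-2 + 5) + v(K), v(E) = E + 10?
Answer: 193/303 ≈ 0.63696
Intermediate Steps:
v(E) = 10 + E
H = 10 (H = 0*(-2 + 5) + (10 + 0) = 0*3 + 10 = 0 + 10 = 10)
(183 + H)/(68 + 235) = (183 + 10)/(68 + 235) = 193/303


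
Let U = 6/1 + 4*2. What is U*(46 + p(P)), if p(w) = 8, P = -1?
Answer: 756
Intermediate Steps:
U = 14 (U = 6*1 + 8 = 6 + 8 = 14)
U*(46 + p(P)) = 14*(46 + 8) = 14*54 = 756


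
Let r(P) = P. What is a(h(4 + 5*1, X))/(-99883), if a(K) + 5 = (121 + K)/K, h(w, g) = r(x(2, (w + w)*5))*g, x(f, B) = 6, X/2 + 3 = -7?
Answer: 601/11985960 ≈ 5.0142e-5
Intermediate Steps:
X = -20 (X = -6 + 2*(-7) = -6 - 14 = -20)
h(w, g) = 6*g
a(K) = -5 + (121 + K)/K
a(h(4 + 5*1, X))/(-99883) = (-4 + 121/((6*(-20))))/(-99883) = (-4 + 121/(-120))*(-1/99883) = (-4 + 121*(-1/120))*(-1/99883) = (-4 - 121/120)*(-1/99883) = -601/120*(-1/99883) = 601/11985960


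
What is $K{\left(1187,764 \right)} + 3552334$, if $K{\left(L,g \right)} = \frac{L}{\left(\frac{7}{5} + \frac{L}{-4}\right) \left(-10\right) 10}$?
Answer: $\frac{104918185877}{29535} \approx 3.5523 \cdot 10^{6}$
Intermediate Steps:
$K{\left(L,g \right)} = \frac{L}{-140 + 25 L}$ ($K{\left(L,g \right)} = \frac{L}{\left(7 \cdot \frac{1}{5} + L \left(- \frac{1}{4}\right)\right) \left(-10\right) 10} = \frac{L}{\left(\frac{7}{5} - \frac{L}{4}\right) \left(-10\right) 10} = \frac{L}{\left(-14 + \frac{5 L}{2}\right) 10} = \frac{L}{-140 + 25 L}$)
$K{\left(1187,764 \right)} + 3552334 = \frac{1}{5} \cdot 1187 \frac{1}{-28 + 5 \cdot 1187} + 3552334 = \frac{1}{5} \cdot 1187 \frac{1}{-28 + 5935} + 3552334 = \frac{1}{5} \cdot 1187 \cdot \frac{1}{5907} + 3552334 = \frac{1187}{29535} + 3552334 = \frac{104918185877}{29535}$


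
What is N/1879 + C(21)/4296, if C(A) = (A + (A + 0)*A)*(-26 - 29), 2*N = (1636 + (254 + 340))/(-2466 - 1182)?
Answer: -7257498865/1226971968 ≈ -5.9150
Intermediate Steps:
N = -1115/3648 (N = ((1636 + (254 + 340))/(-2466 - 1182))/2 = ((1636 + 594)/(-3648))/2 = (2230*(-1/3648))/2 = (½)*(-1115/1824) = -1115/3648 ≈ -0.30565)
C(A) = -55*A - 55*A² (C(A) = (A + A*A)*(-55) = (A + A²)*(-55) = -55*A - 55*A²)
N/1879 + C(21)/4296 = -1115/3648/1879 - 55*21*(1 + 21)/4296 = -1115/3648*1/1879 - 55*21*22*(1/4296) = -1115/6854592 - 25410*1/4296 = -1115/6854592 - 4235/716 = -7257498865/1226971968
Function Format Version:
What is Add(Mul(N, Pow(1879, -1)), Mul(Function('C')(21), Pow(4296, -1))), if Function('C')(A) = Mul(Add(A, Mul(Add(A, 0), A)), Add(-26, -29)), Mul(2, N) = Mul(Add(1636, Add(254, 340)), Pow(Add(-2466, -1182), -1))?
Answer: Rational(-7257498865, 1226971968) ≈ -5.9150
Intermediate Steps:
N = Rational(-1115, 3648) (N = Mul(Rational(1, 2), Mul(Add(1636, Add(254, 340)), Pow(Add(-2466, -1182), -1))) = Mul(Rational(1, 2), Mul(Add(1636, 594), Pow(-3648, -1))) = Mul(Rational(1, 2), Mul(2230, Rational(-1, 3648))) = Mul(Rational(1, 2), Rational(-1115, 1824)) = Rational(-1115, 3648) ≈ -0.30565)
Function('C')(A) = Add(Mul(-55, A), Mul(-55, Pow(A, 2))) (Function('C')(A) = Mul(Add(A, Mul(A, A)), -55) = Mul(Add(A, Pow(A, 2)), -55) = Add(Mul(-55, A), Mul(-55, Pow(A, 2))))
Add(Mul(N, Pow(1879, -1)), Mul(Function('C')(21), Pow(4296, -1))) = Add(Mul(Rational(-1115, 3648), Pow(1879, -1)), Mul(Mul(-55, 21, Add(1, 21)), Pow(4296, -1))) = Add(Mul(Rational(-1115, 3648), Rational(1, 1879)), Mul(Mul(-55, 21, 22), Rational(1, 4296))) = Add(Rational(-1115, 6854592), Mul(-25410, Rational(1, 4296))) = Add(Rational(-1115, 6854592), Rational(-4235, 716)) = Rational(-7257498865, 1226971968)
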